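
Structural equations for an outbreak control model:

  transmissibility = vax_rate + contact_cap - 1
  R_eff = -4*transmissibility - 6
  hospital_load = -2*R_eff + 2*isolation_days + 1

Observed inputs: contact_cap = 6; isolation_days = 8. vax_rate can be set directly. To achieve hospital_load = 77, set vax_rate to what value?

vax_rate = 1

Substituting into the transmissibility equation gives transmissibility = vax_rate + 5.
Substituting into the R_eff equation gives R_eff = -4*vax_rate - 26.
hospital_load becomes 8*vax_rate + 69.
Solve 8*vax_rate + 69 = 77: vax_rate = (77 - 69) / 8 = 1.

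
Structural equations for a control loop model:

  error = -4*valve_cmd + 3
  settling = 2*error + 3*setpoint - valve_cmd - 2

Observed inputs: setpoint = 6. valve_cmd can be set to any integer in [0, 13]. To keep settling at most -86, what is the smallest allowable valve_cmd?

Substituting into the settling equation gives settling = -9*valve_cmd + 22.
Require -9*valve_cmd + 22 ≤ -86, so valve_cmd ≥ 12.
The smallest integer in [0, 13] satisfying this is 12.

valve_cmd = 12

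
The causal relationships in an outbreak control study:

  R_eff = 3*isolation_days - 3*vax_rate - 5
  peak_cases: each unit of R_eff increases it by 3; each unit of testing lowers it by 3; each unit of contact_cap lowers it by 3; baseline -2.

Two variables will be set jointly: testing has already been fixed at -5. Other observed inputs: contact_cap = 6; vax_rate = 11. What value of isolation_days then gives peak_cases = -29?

With testing held at -5:
Substituting into the R_eff equation gives R_eff = 3*isolation_days - 38.
peak_cases becomes 9*isolation_days - 119.
Solve 9*isolation_days - 119 = -29: isolation_days = (-29 + 119) / 9 = 10.

isolation_days = 10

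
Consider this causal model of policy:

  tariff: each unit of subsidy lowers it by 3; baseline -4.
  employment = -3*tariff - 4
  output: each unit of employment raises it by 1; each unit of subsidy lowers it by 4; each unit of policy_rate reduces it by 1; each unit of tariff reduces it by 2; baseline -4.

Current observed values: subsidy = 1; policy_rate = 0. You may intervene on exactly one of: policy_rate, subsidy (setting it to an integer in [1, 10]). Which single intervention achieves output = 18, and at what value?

set policy_rate = 5

Intervening on policy_rate: with other inputs at their observed values, output = -policy_rate + 23. Solving for 18 gives policy_rate = 5, within [1, 10].
Intervening on subsidy: output = 11*subsidy + 12. Reaching 18 requires subsidy = 6/11, not an integer.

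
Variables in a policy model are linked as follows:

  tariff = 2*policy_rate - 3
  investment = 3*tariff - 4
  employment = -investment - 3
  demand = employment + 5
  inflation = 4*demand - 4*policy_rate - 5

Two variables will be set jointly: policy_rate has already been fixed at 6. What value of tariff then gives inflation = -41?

tariff = 3

With policy_rate held at 6:
Intervening on tariff fixes its value directly, overriding its dependence on policy_rate.
Substituting into the employment equation gives employment = -3*tariff + 1.
Substituting into the demand equation gives demand = -3*tariff + 6.
This gives inflation = -12*tariff - 5.
Solve -12*tariff - 5 = -41: tariff = (-41 + 5) / -12 = 3.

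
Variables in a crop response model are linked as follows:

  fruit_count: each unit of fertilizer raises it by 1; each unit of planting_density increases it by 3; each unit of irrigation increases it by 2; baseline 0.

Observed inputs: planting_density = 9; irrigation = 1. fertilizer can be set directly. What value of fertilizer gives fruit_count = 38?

Substituting into the fruit_count equation gives fruit_count = fertilizer + 29.
Solve fertilizer + 29 = 38: fertilizer = (38 - 29) / 1 = 9.

fertilizer = 9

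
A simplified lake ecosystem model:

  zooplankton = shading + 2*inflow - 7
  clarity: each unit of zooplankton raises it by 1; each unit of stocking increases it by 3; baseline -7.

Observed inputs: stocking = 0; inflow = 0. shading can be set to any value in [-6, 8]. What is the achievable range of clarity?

Substituting into the zooplankton equation gives zooplankton = shading - 7.
So clarity = shading - 14.
Linear in shading, so extremes are at the endpoints: shading = -6 gives clarity = -20; shading = 8 gives clarity = -6.

-20 to -6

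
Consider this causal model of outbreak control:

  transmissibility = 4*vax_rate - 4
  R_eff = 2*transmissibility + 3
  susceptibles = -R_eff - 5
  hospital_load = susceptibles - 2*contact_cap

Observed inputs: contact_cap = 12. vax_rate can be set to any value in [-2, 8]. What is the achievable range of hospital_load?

-88 to -8

Substituting into the R_eff equation gives R_eff = 8*vax_rate - 5.
susceptibles becomes -8*vax_rate.
Substituting into the hospital_load equation gives hospital_load = -8*vax_rate - 24.
Linear in vax_rate, so extremes are at the endpoints: vax_rate = -2 gives hospital_load = -8; vax_rate = 8 gives hospital_load = -88.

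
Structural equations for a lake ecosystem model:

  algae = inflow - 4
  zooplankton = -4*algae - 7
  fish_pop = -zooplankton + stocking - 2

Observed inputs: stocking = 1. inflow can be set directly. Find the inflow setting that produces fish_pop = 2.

Substituting into the zooplankton equation gives zooplankton = -4*inflow + 9.
So fish_pop = 4*inflow - 10.
Solve 4*inflow - 10 = 2: inflow = (2 + 10) / 4 = 3.

inflow = 3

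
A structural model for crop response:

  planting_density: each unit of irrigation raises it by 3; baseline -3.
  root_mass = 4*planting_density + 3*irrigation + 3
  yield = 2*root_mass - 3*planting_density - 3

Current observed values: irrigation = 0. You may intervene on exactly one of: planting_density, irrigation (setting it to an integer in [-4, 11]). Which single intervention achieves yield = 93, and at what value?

set irrigation = 5

Intervening on planting_density: yield = 5*planting_density + 3. Reaching 93 requires planting_density = 18, outside [-4, 11].
Intervening on irrigation: with other inputs at their observed values, yield = 21*irrigation - 12. Solving for 93 gives irrigation = 5, within [-4, 11].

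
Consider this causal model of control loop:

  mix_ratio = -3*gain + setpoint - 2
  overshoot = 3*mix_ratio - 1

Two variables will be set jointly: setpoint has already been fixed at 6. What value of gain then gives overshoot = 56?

With setpoint held at 6:
Substituting into the mix_ratio equation gives mix_ratio = -3*gain + 4.
Substituting into the overshoot equation gives overshoot = -9*gain + 11.
Solve -9*gain + 11 = 56: gain = (56 - 11) / -9 = -5.

gain = -5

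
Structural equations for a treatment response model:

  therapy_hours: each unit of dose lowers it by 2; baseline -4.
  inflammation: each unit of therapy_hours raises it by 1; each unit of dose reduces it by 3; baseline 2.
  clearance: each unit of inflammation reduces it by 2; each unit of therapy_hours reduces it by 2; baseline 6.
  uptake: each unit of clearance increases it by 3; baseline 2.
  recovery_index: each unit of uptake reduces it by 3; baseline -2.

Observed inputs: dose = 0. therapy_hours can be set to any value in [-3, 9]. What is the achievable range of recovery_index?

-134 to 298

Intervening on therapy_hours fixes its value directly, overriding its dependence on dose.
Substituting into the inflammation equation gives inflammation = therapy_hours + 2.
Substituting into the clearance equation gives clearance = -4*therapy_hours + 2.
uptake becomes -12*therapy_hours + 8.
recovery_index becomes 36*therapy_hours - 26.
Linear in therapy_hours, so extremes are at the endpoints: therapy_hours = -3 gives recovery_index = -134; therapy_hours = 9 gives recovery_index = 298.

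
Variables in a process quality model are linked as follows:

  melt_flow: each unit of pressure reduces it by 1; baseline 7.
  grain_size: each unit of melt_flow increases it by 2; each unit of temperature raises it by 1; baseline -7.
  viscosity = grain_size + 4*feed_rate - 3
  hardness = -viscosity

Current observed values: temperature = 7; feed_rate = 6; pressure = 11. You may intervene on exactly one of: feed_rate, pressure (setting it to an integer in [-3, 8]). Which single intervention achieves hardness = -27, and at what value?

Intervening on feed_rate: hardness = -4*feed_rate + 11. Reaching -27 requires feed_rate = 19/2, not an integer.
Intervening on pressure: with other inputs at their observed values, hardness = 2*pressure - 35. Solving for -27 gives pressure = 4, within [-3, 8].

set pressure = 4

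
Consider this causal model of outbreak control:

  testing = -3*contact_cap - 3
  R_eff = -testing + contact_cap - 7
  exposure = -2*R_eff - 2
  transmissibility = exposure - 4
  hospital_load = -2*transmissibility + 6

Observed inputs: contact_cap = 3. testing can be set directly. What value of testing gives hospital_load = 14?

testing = -3

Intervening on testing fixes its value directly, overriding its dependence on contact_cap.
Substituting into the R_eff equation gives R_eff = -testing - 4.
This gives exposure = 2*testing + 6.
This gives transmissibility = 2*testing + 2.
This gives hospital_load = -4*testing + 2.
Solve -4*testing + 2 = 14: testing = (14 - 2) / -4 = -3.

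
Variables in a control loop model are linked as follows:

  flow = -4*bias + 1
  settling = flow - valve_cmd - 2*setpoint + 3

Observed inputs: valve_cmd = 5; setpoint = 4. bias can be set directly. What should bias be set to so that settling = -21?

bias = 3

Substituting into the settling equation gives settling = -4*bias - 9.
Solve -4*bias - 9 = -21: bias = (-21 + 9) / -4 = 3.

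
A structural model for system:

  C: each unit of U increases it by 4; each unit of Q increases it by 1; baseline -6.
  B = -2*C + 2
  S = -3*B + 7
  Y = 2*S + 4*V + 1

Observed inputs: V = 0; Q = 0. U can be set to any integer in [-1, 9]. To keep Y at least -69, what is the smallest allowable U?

Substituting into the C equation gives C = 4*U - 6.
Substituting into the B equation gives B = -8*U + 14.
S becomes 24*U - 35.
Substituting into the Y equation gives Y = 48*U - 69.
Require 48*U - 69 ≥ -69, so U ≥ 0.
The smallest integer in [-1, 9] satisfying this is 0.

U = 0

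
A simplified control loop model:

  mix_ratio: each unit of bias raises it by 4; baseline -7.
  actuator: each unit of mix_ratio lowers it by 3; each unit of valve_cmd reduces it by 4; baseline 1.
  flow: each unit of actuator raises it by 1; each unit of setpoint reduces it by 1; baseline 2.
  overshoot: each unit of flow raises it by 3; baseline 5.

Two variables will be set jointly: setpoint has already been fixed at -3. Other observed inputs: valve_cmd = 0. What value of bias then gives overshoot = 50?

bias = 1

With setpoint held at -3:
Substituting into the actuator equation gives actuator = -12*bias + 22.
flow becomes -12*bias + 27.
Substituting into the overshoot equation gives overshoot = -36*bias + 86.
Solve -36*bias + 86 = 50: bias = (50 - 86) / -36 = 1.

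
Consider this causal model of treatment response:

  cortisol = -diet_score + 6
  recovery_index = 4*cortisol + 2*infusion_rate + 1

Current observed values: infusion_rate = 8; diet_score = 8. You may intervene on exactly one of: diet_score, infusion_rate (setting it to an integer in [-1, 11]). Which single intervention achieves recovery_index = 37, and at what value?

Intervening on diet_score: with other inputs at their observed values, recovery_index = -4*diet_score + 41. Solving for 37 gives diet_score = 1, within [-1, 11].
Intervening on infusion_rate: recovery_index = 2*infusion_rate - 7. Reaching 37 requires infusion_rate = 22, outside [-1, 11].

set diet_score = 1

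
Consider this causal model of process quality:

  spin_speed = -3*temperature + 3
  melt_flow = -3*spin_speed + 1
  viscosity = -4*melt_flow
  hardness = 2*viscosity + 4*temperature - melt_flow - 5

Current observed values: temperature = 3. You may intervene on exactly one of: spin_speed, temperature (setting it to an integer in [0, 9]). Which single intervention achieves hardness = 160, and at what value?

set spin_speed = 6

Intervening on spin_speed: with other inputs at their observed values, hardness = 27*spin_speed - 2. Solving for 160 gives spin_speed = 6, within [0, 9].
Intervening on temperature: hardness = -77*temperature + 67. Reaching 160 requires temperature = -93/77, not an integer.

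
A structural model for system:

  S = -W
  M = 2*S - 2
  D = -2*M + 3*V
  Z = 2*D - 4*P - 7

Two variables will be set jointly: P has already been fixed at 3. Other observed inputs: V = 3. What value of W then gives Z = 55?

With P held at 3:
Substituting into the M equation gives M = -2*W - 2.
Substituting into the D equation gives D = 4*W + 13.
So Z = 8*W + 7.
Solve 8*W + 7 = 55: W = (55 - 7) / 8 = 6.

W = 6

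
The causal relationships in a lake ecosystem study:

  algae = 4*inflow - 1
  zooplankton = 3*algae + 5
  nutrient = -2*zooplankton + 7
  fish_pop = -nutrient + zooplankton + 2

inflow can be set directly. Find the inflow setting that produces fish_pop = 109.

Substituting into the zooplankton equation gives zooplankton = 12*inflow + 2.
So nutrient = -24*inflow + 3.
This gives fish_pop = 36*inflow + 1.
Solve 36*inflow + 1 = 109: inflow = (109 - 1) / 36 = 3.

inflow = 3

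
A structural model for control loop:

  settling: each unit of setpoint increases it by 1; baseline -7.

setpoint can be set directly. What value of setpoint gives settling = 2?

setpoint = 9

Solve setpoint - 7 = 2: setpoint = (2 + 7) / 1 = 9.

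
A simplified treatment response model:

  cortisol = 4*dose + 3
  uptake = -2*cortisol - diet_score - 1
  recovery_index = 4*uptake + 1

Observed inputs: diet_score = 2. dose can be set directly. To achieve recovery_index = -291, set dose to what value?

Substituting into the uptake equation gives uptake = -8*dose - 9.
This gives recovery_index = -32*dose - 35.
Solve -32*dose - 35 = -291: dose = (-291 + 35) / -32 = 8.

dose = 8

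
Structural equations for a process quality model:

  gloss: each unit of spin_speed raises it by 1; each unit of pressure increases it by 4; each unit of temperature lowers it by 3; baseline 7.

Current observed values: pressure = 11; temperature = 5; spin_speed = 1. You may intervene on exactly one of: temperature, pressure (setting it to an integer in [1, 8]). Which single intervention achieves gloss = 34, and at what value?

Intervening on temperature: with other inputs at their observed values, gloss = -3*temperature + 52. Solving for 34 gives temperature = 6, within [1, 8].
Intervening on pressure: gloss = 4*pressure - 7. Reaching 34 requires pressure = 41/4, not an integer.

set temperature = 6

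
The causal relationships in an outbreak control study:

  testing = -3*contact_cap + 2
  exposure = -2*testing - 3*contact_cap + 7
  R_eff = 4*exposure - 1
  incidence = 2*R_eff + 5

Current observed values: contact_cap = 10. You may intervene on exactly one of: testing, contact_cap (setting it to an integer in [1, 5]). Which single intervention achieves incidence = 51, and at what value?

set contact_cap = 1

Intervening on testing: incidence = -16*testing - 181. Reaching 51 requires testing = -29/2, not an integer.
Intervening on contact_cap: with other inputs at their observed values, incidence = 24*contact_cap + 27. Solving for 51 gives contact_cap = 1, within [1, 5].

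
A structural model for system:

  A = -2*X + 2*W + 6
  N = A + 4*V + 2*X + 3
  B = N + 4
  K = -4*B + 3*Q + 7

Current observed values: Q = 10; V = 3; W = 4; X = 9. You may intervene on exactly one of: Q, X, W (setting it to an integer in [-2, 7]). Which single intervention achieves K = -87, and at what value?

set W = 3

Intervening on Q: K = 3*Q - 125. Reaching -87 requires Q = 38/3, not an integer.
Intervening on X: the paths from X to K cancel (net effect zero), leaving K = -95; -87 is unreachable this way.
Intervening on W: with other inputs at their observed values, K = -8*W - 63. Solving for -87 gives W = 3, within [-2, 7].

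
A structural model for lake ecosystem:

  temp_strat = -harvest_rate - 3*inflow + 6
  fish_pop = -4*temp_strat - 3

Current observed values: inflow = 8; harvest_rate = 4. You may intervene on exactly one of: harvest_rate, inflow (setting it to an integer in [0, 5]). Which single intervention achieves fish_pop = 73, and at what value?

set harvest_rate = 1

Intervening on harvest_rate: with other inputs at their observed values, fish_pop = 4*harvest_rate + 69. Solving for 73 gives harvest_rate = 1, within [0, 5].
Intervening on inflow: fish_pop = 12*inflow - 11. Reaching 73 requires inflow = 7, outside [0, 5].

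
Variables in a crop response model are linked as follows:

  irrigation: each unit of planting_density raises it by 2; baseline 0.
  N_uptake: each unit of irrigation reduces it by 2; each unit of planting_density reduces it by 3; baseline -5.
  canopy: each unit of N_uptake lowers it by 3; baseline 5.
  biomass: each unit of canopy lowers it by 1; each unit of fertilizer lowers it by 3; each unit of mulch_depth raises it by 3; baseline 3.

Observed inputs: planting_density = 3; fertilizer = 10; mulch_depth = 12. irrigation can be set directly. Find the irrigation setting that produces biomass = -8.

Intervening on irrigation fixes its value directly, overriding its dependence on planting_density.
Substituting into the N_uptake equation gives N_uptake = -2*irrigation - 14.
canopy becomes 6*irrigation + 47.
This gives biomass = -6*irrigation - 38.
Solve -6*irrigation - 38 = -8: irrigation = (-8 + 38) / -6 = -5.

irrigation = -5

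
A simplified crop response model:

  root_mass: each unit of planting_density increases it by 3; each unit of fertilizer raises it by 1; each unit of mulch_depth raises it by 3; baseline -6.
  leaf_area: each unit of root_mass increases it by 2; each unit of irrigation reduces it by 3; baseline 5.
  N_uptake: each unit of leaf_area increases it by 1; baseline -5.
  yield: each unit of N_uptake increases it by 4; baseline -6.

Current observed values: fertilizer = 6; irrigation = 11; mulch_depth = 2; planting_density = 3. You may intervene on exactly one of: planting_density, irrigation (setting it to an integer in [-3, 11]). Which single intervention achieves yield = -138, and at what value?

Intervening on planting_density: with other inputs at their observed values, yield = 24*planting_density - 90. Solving for -138 gives planting_density = -2, within [-3, 11].
Intervening on irrigation: yield = -12*irrigation + 114. Reaching -138 requires irrigation = 21, outside [-3, 11].

set planting_density = -2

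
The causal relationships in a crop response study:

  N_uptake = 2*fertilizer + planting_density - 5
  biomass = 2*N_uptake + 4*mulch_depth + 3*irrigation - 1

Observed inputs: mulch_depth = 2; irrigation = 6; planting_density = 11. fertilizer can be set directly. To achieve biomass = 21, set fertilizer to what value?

Substituting into the N_uptake equation gives N_uptake = 2*fertilizer + 6.
This gives biomass = 4*fertilizer + 37.
Solve 4*fertilizer + 37 = 21: fertilizer = (21 - 37) / 4 = -4.

fertilizer = -4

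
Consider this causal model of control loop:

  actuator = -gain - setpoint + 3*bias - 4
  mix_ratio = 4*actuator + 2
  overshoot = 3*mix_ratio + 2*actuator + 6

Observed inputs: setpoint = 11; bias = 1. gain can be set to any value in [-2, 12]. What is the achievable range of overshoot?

-324 to -128

Substituting into the actuator equation gives actuator = -gain - 12.
mix_ratio becomes -4*gain - 46.
overshoot becomes -14*gain - 156.
Linear in gain, so extremes are at the endpoints: gain = -2 gives overshoot = -128; gain = 12 gives overshoot = -324.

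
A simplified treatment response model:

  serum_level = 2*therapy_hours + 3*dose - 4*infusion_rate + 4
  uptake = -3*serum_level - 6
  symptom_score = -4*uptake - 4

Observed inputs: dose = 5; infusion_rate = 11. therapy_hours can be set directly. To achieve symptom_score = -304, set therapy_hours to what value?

therapy_hours = -1

Substituting into the serum_level equation gives serum_level = 2*therapy_hours - 25.
Substituting into the uptake equation gives uptake = -6*therapy_hours + 69.
Substituting into the symptom_score equation gives symptom_score = 24*therapy_hours - 280.
Solve 24*therapy_hours - 280 = -304: therapy_hours = (-304 + 280) / 24 = -1.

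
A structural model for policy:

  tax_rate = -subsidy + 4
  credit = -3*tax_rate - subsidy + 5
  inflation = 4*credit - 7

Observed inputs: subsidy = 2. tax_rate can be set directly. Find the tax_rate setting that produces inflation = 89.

tax_rate = -7

Intervening on tax_rate fixes its value directly, overriding its dependence on subsidy.
Substituting into the credit equation gives credit = -3*tax_rate + 3.
inflation becomes -12*tax_rate + 5.
Solve -12*tax_rate + 5 = 89: tax_rate = (89 - 5) / -12 = -7.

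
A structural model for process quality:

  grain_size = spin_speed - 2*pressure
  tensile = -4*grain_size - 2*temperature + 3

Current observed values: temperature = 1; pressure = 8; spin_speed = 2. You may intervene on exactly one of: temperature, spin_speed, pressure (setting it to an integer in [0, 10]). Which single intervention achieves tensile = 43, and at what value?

set temperature = 8

Intervening on temperature: with other inputs at their observed values, tensile = -2*temperature + 59. Solving for 43 gives temperature = 8, within [0, 10].
Intervening on spin_speed: tensile = -4*spin_speed + 65. Reaching 43 requires spin_speed = 11/2, not an integer.
Intervening on pressure: tensile = 8*pressure - 7. Reaching 43 requires pressure = 25/4, not an integer.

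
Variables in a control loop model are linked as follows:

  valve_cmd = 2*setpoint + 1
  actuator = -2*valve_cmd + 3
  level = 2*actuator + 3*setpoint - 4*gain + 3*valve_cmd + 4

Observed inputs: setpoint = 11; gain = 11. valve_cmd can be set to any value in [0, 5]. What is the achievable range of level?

-6 to -1

Intervening on valve_cmd fixes its value directly, overriding its dependence on setpoint.
Substituting into the level equation gives level = -valve_cmd - 1.
Linear in valve_cmd, so extremes are at the endpoints: valve_cmd = 0 gives level = -1; valve_cmd = 5 gives level = -6.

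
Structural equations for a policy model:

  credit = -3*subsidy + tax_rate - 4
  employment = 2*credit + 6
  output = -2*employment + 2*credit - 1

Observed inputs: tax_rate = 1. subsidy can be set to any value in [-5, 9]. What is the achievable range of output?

Substituting into the credit equation gives credit = -3*subsidy - 3.
Substituting into the employment equation gives employment = -6*subsidy.
Substituting into the output equation gives output = 6*subsidy - 7.
Linear in subsidy, so extremes are at the endpoints: subsidy = -5 gives output = -37; subsidy = 9 gives output = 47.

-37 to 47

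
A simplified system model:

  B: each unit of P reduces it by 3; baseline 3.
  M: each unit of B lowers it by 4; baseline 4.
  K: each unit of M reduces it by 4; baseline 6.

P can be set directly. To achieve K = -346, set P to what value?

Substituting into the M equation gives M = 12*P - 8.
Substituting into the K equation gives K = -48*P + 38.
Solve -48*P + 38 = -346: P = (-346 - 38) / -48 = 8.

P = 8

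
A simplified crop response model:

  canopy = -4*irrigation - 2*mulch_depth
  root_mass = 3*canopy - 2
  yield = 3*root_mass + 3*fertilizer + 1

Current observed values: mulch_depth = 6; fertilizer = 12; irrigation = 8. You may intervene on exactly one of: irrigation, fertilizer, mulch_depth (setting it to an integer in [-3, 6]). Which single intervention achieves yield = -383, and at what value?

set fertilizer = 6

Intervening on irrigation: yield = -36*irrigation - 77. Reaching -383 requires irrigation = 17/2, not an integer.
Intervening on fertilizer: with other inputs at their observed values, yield = 3*fertilizer - 401. Solving for -383 gives fertilizer = 6, within [-3, 6].
Intervening on mulch_depth: yield = -18*mulch_depth - 257. Reaching -383 requires mulch_depth = 7, outside [-3, 6].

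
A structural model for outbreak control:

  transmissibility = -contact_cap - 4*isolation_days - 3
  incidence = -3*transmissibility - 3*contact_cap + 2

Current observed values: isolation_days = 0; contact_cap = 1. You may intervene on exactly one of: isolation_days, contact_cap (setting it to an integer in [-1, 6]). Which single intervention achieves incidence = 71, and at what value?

Intervening on isolation_days: with other inputs at their observed values, incidence = 12*isolation_days + 11. Solving for 71 gives isolation_days = 5, within [-1, 6].
Intervening on contact_cap: the paths from contact_cap to incidence cancel (net effect zero), leaving incidence = 11; 71 is unreachable this way.

set isolation_days = 5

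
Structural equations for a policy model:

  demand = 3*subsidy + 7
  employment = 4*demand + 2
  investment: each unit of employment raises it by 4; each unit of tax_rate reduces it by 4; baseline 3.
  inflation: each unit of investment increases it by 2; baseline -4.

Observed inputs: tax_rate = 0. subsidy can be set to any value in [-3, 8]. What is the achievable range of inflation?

-46 to 1010

Substituting into the employment equation gives employment = 12*subsidy + 30.
investment becomes 48*subsidy + 123.
inflation becomes 96*subsidy + 242.
Linear in subsidy, so extremes are at the endpoints: subsidy = -3 gives inflation = -46; subsidy = 8 gives inflation = 1010.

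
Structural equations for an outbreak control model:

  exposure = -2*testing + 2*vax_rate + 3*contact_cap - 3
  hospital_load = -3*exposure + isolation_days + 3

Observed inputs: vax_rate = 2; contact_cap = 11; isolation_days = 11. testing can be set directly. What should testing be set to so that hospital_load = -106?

Substituting into the exposure equation gives exposure = -2*testing + 34.
hospital_load becomes 6*testing - 88.
Solve 6*testing - 88 = -106: testing = (-106 + 88) / 6 = -3.

testing = -3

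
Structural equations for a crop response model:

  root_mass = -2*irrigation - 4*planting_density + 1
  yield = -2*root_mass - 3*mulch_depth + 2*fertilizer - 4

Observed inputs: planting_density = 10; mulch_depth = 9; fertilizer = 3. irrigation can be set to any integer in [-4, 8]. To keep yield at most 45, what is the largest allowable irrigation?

Substituting into the root_mass equation gives root_mass = -2*irrigation - 39.
So yield = 4*irrigation + 53.
Require 4*irrigation + 53 ≤ 45, so irrigation ≤ -2.
The largest integer in [-4, 8] satisfying this is -2.

irrigation = -2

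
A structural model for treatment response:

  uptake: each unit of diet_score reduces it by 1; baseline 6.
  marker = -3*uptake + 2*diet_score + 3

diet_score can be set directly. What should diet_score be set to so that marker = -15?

Substituting into the marker equation gives marker = 5*diet_score - 15.
Solve 5*diet_score - 15 = -15: diet_score = (-15 + 15) / 5 = 0.

diet_score = 0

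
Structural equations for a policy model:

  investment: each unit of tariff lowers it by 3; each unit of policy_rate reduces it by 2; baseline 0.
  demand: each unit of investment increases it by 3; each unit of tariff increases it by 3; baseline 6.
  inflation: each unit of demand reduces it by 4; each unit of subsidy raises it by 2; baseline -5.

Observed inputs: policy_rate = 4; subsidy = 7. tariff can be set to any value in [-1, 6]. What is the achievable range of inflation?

Substituting into the investment equation gives investment = -3*tariff - 8.
Substituting into the demand equation gives demand = -6*tariff - 18.
This gives inflation = 24*tariff + 81.
Linear in tariff, so extremes are at the endpoints: tariff = -1 gives inflation = 57; tariff = 6 gives inflation = 225.

57 to 225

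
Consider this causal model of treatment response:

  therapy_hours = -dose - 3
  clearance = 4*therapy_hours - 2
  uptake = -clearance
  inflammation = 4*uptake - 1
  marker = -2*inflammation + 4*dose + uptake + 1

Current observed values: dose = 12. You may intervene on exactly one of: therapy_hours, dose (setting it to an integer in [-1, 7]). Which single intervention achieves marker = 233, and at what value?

Intervening on therapy_hours: with other inputs at their observed values, marker = 28*therapy_hours + 37. Solving for 233 gives therapy_hours = 7, within [-1, 7].
Intervening on dose: marker = -24*dose - 95. Reaching 233 requires dose = -41/3, not an integer.

set therapy_hours = 7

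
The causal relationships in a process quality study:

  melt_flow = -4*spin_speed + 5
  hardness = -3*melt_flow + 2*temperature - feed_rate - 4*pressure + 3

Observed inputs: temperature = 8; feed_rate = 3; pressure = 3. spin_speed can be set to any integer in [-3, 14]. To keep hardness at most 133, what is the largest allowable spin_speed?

spin_speed = 12

Substituting into the hardness equation gives hardness = 12*spin_speed - 11.
Require 12*spin_speed - 11 ≤ 133, so spin_speed ≤ 12.
The largest integer in [-3, 14] satisfying this is 12.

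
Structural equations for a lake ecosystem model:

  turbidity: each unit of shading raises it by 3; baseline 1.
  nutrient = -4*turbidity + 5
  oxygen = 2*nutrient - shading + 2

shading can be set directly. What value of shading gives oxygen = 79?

shading = -3

Substituting into the nutrient equation gives nutrient = -12*shading + 1.
So oxygen = -25*shading + 4.
Solve -25*shading + 4 = 79: shading = (79 - 4) / -25 = -3.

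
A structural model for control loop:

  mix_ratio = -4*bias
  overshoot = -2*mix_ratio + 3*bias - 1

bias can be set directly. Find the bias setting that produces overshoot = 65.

Substituting into the overshoot equation gives overshoot = 11*bias - 1.
Solve 11*bias - 1 = 65: bias = (65 + 1) / 11 = 6.

bias = 6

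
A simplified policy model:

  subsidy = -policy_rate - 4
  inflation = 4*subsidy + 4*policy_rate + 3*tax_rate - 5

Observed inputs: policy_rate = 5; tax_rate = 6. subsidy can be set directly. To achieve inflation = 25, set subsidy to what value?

subsidy = -2

Intervening on subsidy fixes its value directly, overriding its dependence on policy_rate.
Substituting into the inflation equation gives inflation = 4*subsidy + 33.
Solve 4*subsidy + 33 = 25: subsidy = (25 - 33) / 4 = -2.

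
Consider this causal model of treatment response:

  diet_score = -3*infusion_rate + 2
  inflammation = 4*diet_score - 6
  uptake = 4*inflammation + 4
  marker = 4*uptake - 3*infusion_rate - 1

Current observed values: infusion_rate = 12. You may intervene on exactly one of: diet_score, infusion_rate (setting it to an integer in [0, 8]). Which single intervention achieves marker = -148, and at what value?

set infusion_rate = 1

Intervening on diet_score: marker = 64*diet_score - 117. Reaching -148 requires diet_score = -31/64, not an integer.
Intervening on infusion_rate: with other inputs at their observed values, marker = -195*infusion_rate + 47. Solving for -148 gives infusion_rate = 1, within [0, 8].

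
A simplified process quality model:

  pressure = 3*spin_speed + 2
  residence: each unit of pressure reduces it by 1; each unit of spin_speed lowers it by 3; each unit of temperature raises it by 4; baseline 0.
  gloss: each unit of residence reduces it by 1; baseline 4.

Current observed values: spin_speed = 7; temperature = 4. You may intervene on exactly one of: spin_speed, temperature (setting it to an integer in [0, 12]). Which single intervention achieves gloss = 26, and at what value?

Intervening on spin_speed: with other inputs at their observed values, gloss = 6*spin_speed - 10. Solving for 26 gives spin_speed = 6, within [0, 12].
Intervening on temperature: gloss = -4*temperature + 48. Reaching 26 requires temperature = 11/2, not an integer.

set spin_speed = 6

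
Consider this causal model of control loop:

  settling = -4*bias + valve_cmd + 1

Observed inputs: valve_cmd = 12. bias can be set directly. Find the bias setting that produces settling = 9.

Substituting into the settling equation gives settling = -4*bias + 13.
Solve -4*bias + 13 = 9: bias = (9 - 13) / -4 = 1.

bias = 1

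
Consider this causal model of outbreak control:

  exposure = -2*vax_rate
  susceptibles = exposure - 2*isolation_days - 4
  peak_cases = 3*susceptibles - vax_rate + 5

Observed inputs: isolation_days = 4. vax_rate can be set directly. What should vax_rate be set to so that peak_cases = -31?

vax_rate = 0

Substituting into the susceptibles equation gives susceptibles = -2*vax_rate - 12.
So peak_cases = -7*vax_rate - 31.
Solve -7*vax_rate - 31 = -31: vax_rate = (-31 + 31) / -7 = 0.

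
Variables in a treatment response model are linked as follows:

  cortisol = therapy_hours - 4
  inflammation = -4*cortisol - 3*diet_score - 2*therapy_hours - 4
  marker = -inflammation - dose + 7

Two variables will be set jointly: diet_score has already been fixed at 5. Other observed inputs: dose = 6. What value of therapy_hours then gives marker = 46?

With diet_score held at 5:
Substituting into the inflammation equation gives inflammation = -6*therapy_hours - 3.
Substituting into the marker equation gives marker = 6*therapy_hours + 4.
Solve 6*therapy_hours + 4 = 46: therapy_hours = (46 - 4) / 6 = 7.

therapy_hours = 7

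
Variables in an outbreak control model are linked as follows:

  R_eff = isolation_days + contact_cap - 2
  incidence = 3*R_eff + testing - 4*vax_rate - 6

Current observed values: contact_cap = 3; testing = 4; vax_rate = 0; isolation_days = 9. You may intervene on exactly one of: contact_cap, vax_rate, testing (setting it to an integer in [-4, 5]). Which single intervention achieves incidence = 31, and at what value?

Intervening on contact_cap: with other inputs at their observed values, incidence = 3*contact_cap + 19. Solving for 31 gives contact_cap = 4, within [-4, 5].
Intervening on vax_rate: incidence = -4*vax_rate + 28. Reaching 31 requires vax_rate = -3/4, not an integer.
Intervening on testing: incidence = testing + 24. Reaching 31 requires testing = 7, outside [-4, 5].

set contact_cap = 4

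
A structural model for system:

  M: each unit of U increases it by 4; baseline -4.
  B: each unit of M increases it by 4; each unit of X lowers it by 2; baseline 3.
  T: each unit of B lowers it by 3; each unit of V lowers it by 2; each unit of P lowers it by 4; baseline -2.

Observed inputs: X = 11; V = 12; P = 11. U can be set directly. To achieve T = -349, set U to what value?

Substituting into the B equation gives B = 16*U - 35.
Substituting into the T equation gives T = -48*U + 35.
Solve -48*U + 35 = -349: U = (-349 - 35) / -48 = 8.

U = 8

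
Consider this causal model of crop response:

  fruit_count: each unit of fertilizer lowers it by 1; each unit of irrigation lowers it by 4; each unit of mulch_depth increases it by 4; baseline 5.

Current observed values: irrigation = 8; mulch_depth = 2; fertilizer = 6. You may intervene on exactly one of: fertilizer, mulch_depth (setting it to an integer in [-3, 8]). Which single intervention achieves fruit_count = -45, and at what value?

Intervening on fertilizer: fruit_count = -fertilizer - 19. Reaching -45 requires fertilizer = 26, outside [-3, 8].
Intervening on mulch_depth: with other inputs at their observed values, fruit_count = 4*mulch_depth - 33. Solving for -45 gives mulch_depth = -3, within [-3, 8].

set mulch_depth = -3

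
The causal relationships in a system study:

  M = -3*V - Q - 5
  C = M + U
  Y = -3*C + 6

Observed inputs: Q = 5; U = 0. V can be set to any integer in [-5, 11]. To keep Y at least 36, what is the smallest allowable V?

V = 0

Substituting into the M equation gives M = -3*V - 10.
Substituting into the C equation gives C = -3*V - 10.
So Y = 9*V + 36.
Require 9*V + 36 ≥ 36, so V ≥ 0.
The smallest integer in [-5, 11] satisfying this is 0.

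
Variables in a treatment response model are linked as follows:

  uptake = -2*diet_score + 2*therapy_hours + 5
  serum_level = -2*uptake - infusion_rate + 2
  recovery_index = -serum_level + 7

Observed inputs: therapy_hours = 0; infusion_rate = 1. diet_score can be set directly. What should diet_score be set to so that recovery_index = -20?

diet_score = 9

Substituting into the uptake equation gives uptake = -2*diet_score + 5.
Substituting into the serum_level equation gives serum_level = 4*diet_score - 9.
Substituting into the recovery_index equation gives recovery_index = -4*diet_score + 16.
Solve -4*diet_score + 16 = -20: diet_score = (-20 - 16) / -4 = 9.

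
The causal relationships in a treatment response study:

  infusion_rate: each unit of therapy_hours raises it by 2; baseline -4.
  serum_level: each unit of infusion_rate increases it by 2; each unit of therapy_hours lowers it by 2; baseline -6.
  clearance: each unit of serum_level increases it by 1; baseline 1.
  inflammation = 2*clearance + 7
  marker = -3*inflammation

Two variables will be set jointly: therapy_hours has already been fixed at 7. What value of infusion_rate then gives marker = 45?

With therapy_hours held at 7:
Intervening on infusion_rate fixes its value directly, overriding its dependence on therapy_hours.
Substituting into the serum_level equation gives serum_level = 2*infusion_rate - 20.
Substituting into the clearance equation gives clearance = 2*infusion_rate - 19.
So inflammation = 4*infusion_rate - 31.
So marker = -12*infusion_rate + 93.
Solve -12*infusion_rate + 93 = 45: infusion_rate = (45 - 93) / -12 = 4.

infusion_rate = 4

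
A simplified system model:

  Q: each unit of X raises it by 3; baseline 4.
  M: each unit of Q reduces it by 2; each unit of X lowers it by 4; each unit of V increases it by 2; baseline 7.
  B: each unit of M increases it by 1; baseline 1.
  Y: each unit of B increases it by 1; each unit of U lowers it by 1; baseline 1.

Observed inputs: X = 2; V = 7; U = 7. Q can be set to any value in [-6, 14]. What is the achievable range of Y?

-20 to 20

Intervening on Q fixes its value directly, overriding its dependence on X.
Substituting into the M equation gives M = -2*Q + 13.
B becomes -2*Q + 14.
Substituting into the Y equation gives Y = -2*Q + 8.
Linear in Q, so extremes are at the endpoints: Q = -6 gives Y = 20; Q = 14 gives Y = -20.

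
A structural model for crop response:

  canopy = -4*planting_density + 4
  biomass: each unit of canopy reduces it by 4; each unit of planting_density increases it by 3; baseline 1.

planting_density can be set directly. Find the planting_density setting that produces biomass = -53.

Substituting into the biomass equation gives biomass = 19*planting_density - 15.
Solve 19*planting_density - 15 = -53: planting_density = (-53 + 15) / 19 = -2.

planting_density = -2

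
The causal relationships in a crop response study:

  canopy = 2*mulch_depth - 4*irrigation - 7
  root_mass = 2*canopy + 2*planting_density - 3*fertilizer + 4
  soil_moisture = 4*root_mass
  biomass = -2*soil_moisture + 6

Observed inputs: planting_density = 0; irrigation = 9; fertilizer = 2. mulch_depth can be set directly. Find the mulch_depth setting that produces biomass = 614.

mulch_depth = 3

Substituting into the canopy equation gives canopy = 2*mulch_depth - 43.
root_mass becomes 4*mulch_depth - 88.
Substituting into the soil_moisture equation gives soil_moisture = 16*mulch_depth - 352.
So biomass = -32*mulch_depth + 710.
Solve -32*mulch_depth + 710 = 614: mulch_depth = (614 - 710) / -32 = 3.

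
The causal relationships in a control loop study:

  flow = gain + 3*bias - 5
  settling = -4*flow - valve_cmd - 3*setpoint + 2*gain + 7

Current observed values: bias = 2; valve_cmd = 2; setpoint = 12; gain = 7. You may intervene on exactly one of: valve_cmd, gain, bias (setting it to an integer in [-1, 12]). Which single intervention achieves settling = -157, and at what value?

Intervening on valve_cmd: settling = -valve_cmd - 47. Reaching -157 requires valve_cmd = 110, outside [-1, 12].
Intervening on gain: settling = -2*gain - 35. Reaching -157 requires gain = 61, outside [-1, 12].
Intervening on bias: with other inputs at their observed values, settling = -12*bias - 25. Solving for -157 gives bias = 11, within [-1, 12].

set bias = 11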